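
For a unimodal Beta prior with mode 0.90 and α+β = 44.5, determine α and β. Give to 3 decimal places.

α = 39.250, β = 5.250

Mode = (α−1)/(κ−2) with κ = α+β, so α−1 = 0.90·42.5 = 38.250.
α = 39.250; β = κ − α = 5.250.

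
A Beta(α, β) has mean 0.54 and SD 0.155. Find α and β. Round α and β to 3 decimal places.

First σ² = 0.024025. Setting α = μn, β = (1−μ)n with n = α+β,
μ(1−μ)/(n+1) = 0.024025 ⇒ n+1 = 0.2484/0.024025 = 10.3392 ⇒ n = 9.3392.
Hence α = 0.54×9.3392 = 5.043, β = 0.46×9.3392 = 4.296.

α = 5.043, β = 4.296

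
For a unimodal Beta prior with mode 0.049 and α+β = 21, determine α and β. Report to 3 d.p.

α = 1.931, β = 19.069

Mode = (α−1)/(κ−2) with κ = α+β, so α−1 = 0.049·19 = 0.931.
α = 1.931; β = κ − α = 19.069.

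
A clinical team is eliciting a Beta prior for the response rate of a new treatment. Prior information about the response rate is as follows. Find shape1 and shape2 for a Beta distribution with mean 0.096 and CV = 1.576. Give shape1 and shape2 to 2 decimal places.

shape1 = 0.27, shape2 = 2.52

σ = CV·μ = 1.576×0.096 = 0.15130, so σ² = 0.022890.
s+1 = μ(1−μ)/σ² = 0.086784/0.022890 = 3.7913, so s = shape1+shape2 = 2.7913.
shape1 = μs = 0.27, shape2 = (1−μ)s = 2.52.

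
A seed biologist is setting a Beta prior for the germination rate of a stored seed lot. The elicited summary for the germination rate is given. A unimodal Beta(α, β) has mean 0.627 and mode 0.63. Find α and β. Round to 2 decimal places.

Let s = α+β. Mean gives α = μs = 0.627s; mode gives (α−1)/(s−2) = 0.63.
Substituting: 0.627s − 1 = 0.63(s−2) = 0.63s − 1.26, so -0.003s = -0.26 and s = 86.6667.
Then α = 0.627×86.6667 = 54.34 and β = s−α = 32.33.

α = 54.34, β = 32.33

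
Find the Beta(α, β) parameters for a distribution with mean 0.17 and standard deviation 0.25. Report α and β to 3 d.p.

Variance = 0.25² = 0.0625. The moment-matching identity α+β = μ(1−μ)/Var − 1 gives
α+β = 0.1411/0.0625 − 1 = 1.2576, so α = μ·1.2576 = 0.214 and β = (1−μ)·1.2576 = 1.044.

α = 0.214, β = 1.044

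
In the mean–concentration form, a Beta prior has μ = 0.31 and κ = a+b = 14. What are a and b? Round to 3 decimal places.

Split κ in proportion μ : (1−μ): a = 0.31·14 = 4.340, b = 14 − 4.340 = 9.660.

a = 4.340, b = 9.660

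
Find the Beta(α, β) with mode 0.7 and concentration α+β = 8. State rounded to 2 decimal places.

α = 5.20, β = 2.80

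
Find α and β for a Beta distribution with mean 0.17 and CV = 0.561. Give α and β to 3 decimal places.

α = 2.467, β = 12.046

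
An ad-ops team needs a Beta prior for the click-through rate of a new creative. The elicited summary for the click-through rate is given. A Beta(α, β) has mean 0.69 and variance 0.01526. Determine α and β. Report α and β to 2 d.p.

Let s = α+β. The Beta variance is μ(1−μ)/(s+1).
So s+1 = μ(1−μ)/σ² = (0.69×0.31)/0.01526 = 0.2139/0.01526 = 14.0170, giving s = 13.0170.
Then α = μs = 0.69×13.0170 = 8.98 and β = (1−μ)s = 0.31×13.0170 = 4.04.

α = 8.98, β = 4.04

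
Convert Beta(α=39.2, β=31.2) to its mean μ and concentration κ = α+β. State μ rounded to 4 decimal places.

μ = 0.5568, κ = 70.4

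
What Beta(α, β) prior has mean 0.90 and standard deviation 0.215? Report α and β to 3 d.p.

α = 0.852, β = 0.095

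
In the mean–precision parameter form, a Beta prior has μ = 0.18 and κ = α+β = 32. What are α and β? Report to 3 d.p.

Split κ in proportion μ : (1−μ): α = 0.18·32 = 5.760, β = 32 − 5.760 = 26.240.

α = 5.760, β = 26.240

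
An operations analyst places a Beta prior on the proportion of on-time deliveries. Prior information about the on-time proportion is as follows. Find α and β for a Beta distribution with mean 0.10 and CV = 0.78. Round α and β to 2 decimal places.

σ = CV·μ = 0.78×0.10 = 0.07800, so σ² = 0.006084.
s+1 = μ(1−μ)/σ² = 0.0900/0.006084 = 14.7929, so s = α+β = 13.7929.
α = μs = 1.38, β = (1−μ)s = 12.41.

α = 1.38, β = 12.41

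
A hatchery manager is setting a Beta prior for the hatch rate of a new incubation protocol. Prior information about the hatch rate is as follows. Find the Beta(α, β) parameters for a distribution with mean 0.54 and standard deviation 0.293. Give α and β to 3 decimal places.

Variance = 0.293² = 0.085849. The moment-matching identity α+β = μ(1−μ)/Var − 1 gives
α+β = 0.2484/0.085849 − 1 = 1.8935, so α = μ·1.8935 = 1.022 and β = (1−μ)·1.8935 = 0.871.

α = 1.022, β = 0.871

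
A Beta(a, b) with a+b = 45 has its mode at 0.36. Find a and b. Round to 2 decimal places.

Since the density peak of Beta(a,b) is at (a−1)/(a+b−2),
a = 1 + 0.36(45−2) = 16.48 and b = 45 − 16.48 = 28.52.

a = 16.48, b = 28.52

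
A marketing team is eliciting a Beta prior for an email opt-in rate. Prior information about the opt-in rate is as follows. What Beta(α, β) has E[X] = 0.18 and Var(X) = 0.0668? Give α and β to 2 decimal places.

α = 0.22, β = 0.99

By moment matching, α+β = μ(1−μ)/σ² − 1 = (0.18·0.82)/0.0668 − 1 = 2.2096 − 1 = 1.2096.
Since α/(α+β) = μ, α = 0.18·1.2096 = 0.22 and β = 0.82·1.2096 = 0.99.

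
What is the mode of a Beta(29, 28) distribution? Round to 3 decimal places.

0.509

With α,β > 1, mode = (α−1)/(α+β−2) = 28/55 = 0.509.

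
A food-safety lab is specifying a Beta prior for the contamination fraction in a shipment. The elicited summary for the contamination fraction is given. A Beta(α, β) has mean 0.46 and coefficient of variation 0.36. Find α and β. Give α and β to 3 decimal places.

σ = CV·μ = 0.36×0.46 = 0.16560, so σ² = 0.027423.
s+1 = μ(1−μ)/σ² = 0.2484/0.027423 = 9.0580, so s = α+β = 8.0580.
α = μs = 3.707, β = (1−μ)s = 4.351.

α = 3.707, β = 4.351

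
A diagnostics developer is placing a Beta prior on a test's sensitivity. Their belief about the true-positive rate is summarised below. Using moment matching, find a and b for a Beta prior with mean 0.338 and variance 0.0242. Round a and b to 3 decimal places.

a = 2.787, b = 5.459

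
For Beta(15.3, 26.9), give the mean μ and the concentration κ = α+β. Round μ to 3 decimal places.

μ = 0.363, κ = 42.2

κ = α+β = 15.3+26.9 = 42.2; μ = α/κ = 15.3/42.2 = 0.363.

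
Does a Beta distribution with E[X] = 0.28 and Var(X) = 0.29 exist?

For any Beta, Var(X) < E[X]·(1−E[X]).
Here μ(1−μ) = 0.28×0.72 = 0.2016, and 0.29 ≥ 0.2016.

No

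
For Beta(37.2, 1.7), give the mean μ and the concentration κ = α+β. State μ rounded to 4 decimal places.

κ = α+β = 37.2+1.7 = 38.9; μ = α/κ = 37.2/38.9 = 0.9563.

μ = 0.9563, κ = 38.9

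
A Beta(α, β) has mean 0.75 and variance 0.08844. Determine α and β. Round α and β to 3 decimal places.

Write ν = α+β; then α = μν and Var = μ(1−μ)/(ν+1).
ν = μ(1−μ)/Var − 1 = 0.1875/0.08844 − 1 = 1.1201.
α = 0.75·1.1201 = 0.840, β = 0.25·1.1201 = 0.280.

α = 0.840, β = 0.280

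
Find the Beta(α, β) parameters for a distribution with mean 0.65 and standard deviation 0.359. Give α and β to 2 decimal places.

σ² = 0.359² = 0.128881.
With s = α+β, Var = μ(1−μ)/(s+1), so s+1 = (0.65×0.35)/0.128881 = 1.7652 and s = 0.7652.
α = μs = 0.50, β = (1−μ)s = 0.27.

α = 0.50, β = 0.27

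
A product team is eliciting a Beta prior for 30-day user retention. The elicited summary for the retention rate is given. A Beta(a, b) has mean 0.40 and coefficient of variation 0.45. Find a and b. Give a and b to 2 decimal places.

σ = CV·μ = 0.45×0.40 = 0.18000, so σ² = 0.032400.
s+1 = μ(1−μ)/σ² = 0.2400/0.032400 = 7.4074, so s = a+b = 6.4074.
a = μs = 2.56, b = (1−μ)s = 3.84.

a = 2.56, b = 3.84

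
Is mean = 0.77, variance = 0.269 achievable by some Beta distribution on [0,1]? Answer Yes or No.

No

For any Beta, Var(X) < E[X]·(1−E[X]).
Here μ(1−μ) = 0.77×0.23 = 0.1771, and 0.269 ≥ 0.1771.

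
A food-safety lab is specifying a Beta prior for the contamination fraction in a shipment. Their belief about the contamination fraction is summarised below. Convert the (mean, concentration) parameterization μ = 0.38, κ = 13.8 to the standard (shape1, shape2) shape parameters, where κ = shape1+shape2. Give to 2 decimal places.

shape1 = 5.24, shape2 = 8.56

Split κ in proportion μ : (1−μ): shape1 = 0.38·13.8 = 5.24, shape2 = 13.8 − 5.24 = 8.56.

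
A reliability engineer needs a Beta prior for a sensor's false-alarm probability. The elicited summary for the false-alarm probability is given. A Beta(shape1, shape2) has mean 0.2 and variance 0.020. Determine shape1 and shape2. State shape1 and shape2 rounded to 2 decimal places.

shape1 = 1.40, shape2 = 5.60

Let s = shape1+shape2. The Beta variance is μ(1−μ)/(s+1).
So s+1 = μ(1−μ)/σ² = (0.2×0.8)/0.020 = 0.16/0.020 = 8.0000, giving s = 7.0000.
Then shape1 = μs = 0.2×7.0000 = 1.40 and shape2 = (1−μ)s = 0.8×7.0000 = 5.60.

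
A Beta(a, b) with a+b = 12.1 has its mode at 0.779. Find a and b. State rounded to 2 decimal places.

a = 8.87, b = 3.23

Since the density peak of Beta(a,b) is at (a−1)/(a+b−2),
a = 1 + 0.779(12.1−2) = 8.87 and b = 12.1 − 8.87 = 3.23.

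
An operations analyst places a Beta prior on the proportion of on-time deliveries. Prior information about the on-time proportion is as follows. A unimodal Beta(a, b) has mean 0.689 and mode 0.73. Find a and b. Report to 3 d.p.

With s = a+b: μ = a/s and mode = (a−1)/(s−2). Eliminating a = μs,
μs − 1 = m(s−2) ⇒ s(μ−m) = 1−2m ⇒ s = -0.46/-0.041 = 11.2195.
So a = μs = 7.730, b = (1−μ)s = 3.489.

a = 7.730, b = 3.489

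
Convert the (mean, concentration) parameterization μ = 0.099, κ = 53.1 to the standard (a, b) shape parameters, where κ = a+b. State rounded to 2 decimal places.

a = 5.26, b = 47.84

Split κ in proportion μ : (1−μ): a = 0.099·53.1 = 5.26, b = 53.1 − 5.26 = 47.84.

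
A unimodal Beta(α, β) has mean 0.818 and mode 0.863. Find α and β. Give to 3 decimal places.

Let s = α+β. Mean gives α = μs = 0.818s; mode gives (α−1)/(s−2) = 0.863.
Substituting: 0.818s − 1 = 0.863(s−2) = 0.863s − 1.726, so -0.045s = -0.726 and s = 16.1333.
Then α = 0.818×16.1333 = 13.197 and β = s−α = 2.936.

α = 13.197, β = 2.936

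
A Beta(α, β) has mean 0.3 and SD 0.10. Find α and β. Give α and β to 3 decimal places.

α = 6.000, β = 14.000

First σ² = 0.0100. Setting α = μn, β = (1−μ)n with n = α+β,
μ(1−μ)/(n+1) = 0.0100 ⇒ n+1 = 0.21/0.0100 = 21.0000 ⇒ n = 20.0000.
Hence α = 0.3×20.0000 = 6.000, β = 0.7×20.0000 = 14.000.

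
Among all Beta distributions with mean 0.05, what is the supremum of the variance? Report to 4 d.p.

For fixed mean μ the Beta variance is μ(1−μ)/(α+β+1), increasing as α+β decreases.
Its least upper bound (not attained) is μ(1−μ) = 0.05·0.95 = 0.0475.

0.0475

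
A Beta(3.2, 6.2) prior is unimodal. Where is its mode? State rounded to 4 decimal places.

0.2973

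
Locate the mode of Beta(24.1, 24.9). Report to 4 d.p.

0.4915

With α,β > 1, mode = (α−1)/(α+β−2) = 23.1/47.0 = 0.4915.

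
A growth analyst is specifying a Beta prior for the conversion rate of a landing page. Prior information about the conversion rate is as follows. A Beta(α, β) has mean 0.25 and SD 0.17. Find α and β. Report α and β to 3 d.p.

First σ² = 0.0289. Setting α = μn, β = (1−μ)n with n = α+β,
μ(1−μ)/(n+1) = 0.0289 ⇒ n+1 = 0.1875/0.0289 = 6.4879 ⇒ n = 5.4879.
Hence α = 0.25×5.4879 = 1.372, β = 0.75×5.4879 = 4.116.

α = 1.372, β = 4.116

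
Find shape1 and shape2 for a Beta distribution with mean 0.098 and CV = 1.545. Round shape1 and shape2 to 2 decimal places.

shape1 = 0.28, shape2 = 2.58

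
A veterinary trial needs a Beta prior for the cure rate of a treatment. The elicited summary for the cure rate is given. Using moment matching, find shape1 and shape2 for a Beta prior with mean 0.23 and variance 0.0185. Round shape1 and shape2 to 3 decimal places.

Let s = shape1+shape2. The Beta variance is μ(1−μ)/(s+1).
So s+1 = μ(1−μ)/σ² = (0.23×0.77)/0.0185 = 0.1771/0.0185 = 9.5730, giving s = 8.5730.
Then shape1 = μs = 0.23×8.5730 = 1.972 and shape2 = (1−μ)s = 0.77×8.5730 = 6.601.

shape1 = 1.972, shape2 = 6.601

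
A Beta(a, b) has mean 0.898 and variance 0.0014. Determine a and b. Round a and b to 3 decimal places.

a = 57.854, b = 6.571

Write ν = a+b; then a = μν and Var = μ(1−μ)/(ν+1).
ν = μ(1−μ)/Var − 1 = 0.091596/0.0014 − 1 = 64.4257.
a = 0.898·64.4257 = 57.854, b = 0.102·64.4257 = 6.571.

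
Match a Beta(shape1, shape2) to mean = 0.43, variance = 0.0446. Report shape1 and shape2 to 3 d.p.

shape1 = 1.933, shape2 = 2.562

Write ν = shape1+shape2; then shape1 = μν and Var = μ(1−μ)/(ν+1).
ν = μ(1−μ)/Var − 1 = 0.2451/0.0446 − 1 = 4.4955.
shape1 = 0.43·4.4955 = 1.933, shape2 = 0.57·4.4955 = 2.562.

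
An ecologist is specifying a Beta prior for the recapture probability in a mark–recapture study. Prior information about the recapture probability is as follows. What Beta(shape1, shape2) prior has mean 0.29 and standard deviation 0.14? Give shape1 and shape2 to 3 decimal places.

σ² = 0.14² = 0.0196.
With s = shape1+shape2, Var = μ(1−μ)/(s+1), so s+1 = (0.29×0.71)/0.0196 = 10.5051 and s = 9.5051.
shape1 = μs = 2.756, shape2 = (1−μ)s = 6.749.

shape1 = 2.756, shape2 = 6.749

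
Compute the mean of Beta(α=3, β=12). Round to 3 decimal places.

E[X] = α/(α+β) = 3/15 = 0.200.

0.200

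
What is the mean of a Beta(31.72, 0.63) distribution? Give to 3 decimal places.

0.981

E[X] = α/(α+β) = 31.72/32.35 = 0.981.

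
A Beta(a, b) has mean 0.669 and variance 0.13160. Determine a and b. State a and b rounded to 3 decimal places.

a = 0.457, b = 0.226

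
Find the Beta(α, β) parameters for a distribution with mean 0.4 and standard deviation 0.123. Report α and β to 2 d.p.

Variance = 0.123² = 0.015129. The moment-matching identity α+β = μ(1−μ)/Var − 1 gives
α+β = 0.24/0.015129 − 1 = 14.8636, so α = μ·14.8636 = 5.95 and β = (1−μ)·14.8636 = 8.92.

α = 5.95, β = 8.92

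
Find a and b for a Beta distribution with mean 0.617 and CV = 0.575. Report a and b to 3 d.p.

Var = (CV·μ)² = (0.575×0.617)² = 0.125865.
a+b = μ(1−μ)/Var − 1 = 0.236311/0.125865 − 1 = 0.8775.
Thus a = 0.617·0.8775 = 0.541 and b = 0.383·0.8775 = 0.336.

a = 0.541, b = 0.336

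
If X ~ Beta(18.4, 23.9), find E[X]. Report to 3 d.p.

0.435

The Beta mean is α/(α+β) = 18.4/(18.4+23.9) = 0.435.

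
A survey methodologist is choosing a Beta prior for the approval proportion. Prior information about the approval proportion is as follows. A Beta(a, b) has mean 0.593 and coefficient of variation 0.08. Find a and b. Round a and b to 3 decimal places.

a = 63.001, b = 43.240

Var = (CV·μ)² = (0.08×0.593)² = 0.002251.
a+b = μ(1−μ)/Var − 1 = 0.241351/0.002251 − 1 = 106.2407.
Thus a = 0.593·106.2407 = 63.001 and b = 0.407·106.2407 = 43.240.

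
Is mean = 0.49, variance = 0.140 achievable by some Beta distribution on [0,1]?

Yes

A Beta with mean μ has variance μ(1−μ)/(α+β+1) < μ(1−μ).
Here μ(1−μ) = 0.49×0.51 = 0.2499, and 0.140 < 0.2499.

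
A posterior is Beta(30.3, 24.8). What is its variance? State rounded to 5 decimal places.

0.00441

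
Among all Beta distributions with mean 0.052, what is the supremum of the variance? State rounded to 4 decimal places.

Var = μ(1−μ)/(α+β+1), which approaches μ(1−μ) as α+β → 0.
So the supremum is μ(1−μ) = 0.052×0.948 = 0.0493.

0.0493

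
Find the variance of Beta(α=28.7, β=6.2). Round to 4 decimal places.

0.0041

Var = αβ/[(α+β)²(α+β+1)] = (28.7×6.2)/(34.9²×35.9) = 177.94/43726.559 = 0.0041.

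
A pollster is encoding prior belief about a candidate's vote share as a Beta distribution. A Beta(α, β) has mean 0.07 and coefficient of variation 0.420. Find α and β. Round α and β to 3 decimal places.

Var = (CV·μ)² = (0.420×0.07)² = 0.000864.
α+β = μ(1−μ)/Var − 1 = 0.0651/0.000864 − 1 = 74.3158.
Thus α = 0.07·74.3158 = 5.202 and β = 0.93·74.3158 = 69.114.

α = 5.202, β = 69.114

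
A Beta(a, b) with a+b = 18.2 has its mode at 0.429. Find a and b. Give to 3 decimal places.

For a,b>1 the mode is (a−1)/(a+b−2), so a = mode·(κ−2)+1 = 0.429×16.2+1 = 7.950.
And b = (1−mode)·(κ−2)+1 = 0.571×16.2+1 = 10.250.

a = 7.950, b = 10.250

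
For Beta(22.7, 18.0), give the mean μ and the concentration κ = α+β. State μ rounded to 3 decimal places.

κ = α+β = 22.7+18.0 = 40.7; μ = α/κ = 22.7/40.7 = 0.558.

μ = 0.558, κ = 40.7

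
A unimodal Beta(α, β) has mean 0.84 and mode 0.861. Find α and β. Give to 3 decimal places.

α = 28.880, β = 5.501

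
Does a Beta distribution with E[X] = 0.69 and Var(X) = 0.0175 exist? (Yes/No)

Yes

For any Beta, Var(X) < E[X]·(1−E[X]).
Here μ(1−μ) = 0.69×0.31 = 0.2139, and 0.0175 < 0.2139.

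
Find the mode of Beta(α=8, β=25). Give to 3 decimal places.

0.226

The density x^(α−1)(1−x)^(β−1) is maximised at (α−1)/(α+β−2) = 7/31 = 0.226.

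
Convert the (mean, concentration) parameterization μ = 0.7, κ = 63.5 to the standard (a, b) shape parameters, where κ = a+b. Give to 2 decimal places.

Split κ in proportion μ : (1−μ): a = 0.7·63.5 = 44.45, b = 63.5 − 44.45 = 19.05.

a = 44.45, b = 19.05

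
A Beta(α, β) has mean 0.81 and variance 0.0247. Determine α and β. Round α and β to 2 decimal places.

α = 4.24, β = 0.99

Write ν = α+β; then α = μν and Var = μ(1−μ)/(ν+1).
ν = μ(1−μ)/Var − 1 = 0.1539/0.0247 − 1 = 5.2308.
α = 0.81·5.2308 = 4.24, β = 0.19·5.2308 = 0.99.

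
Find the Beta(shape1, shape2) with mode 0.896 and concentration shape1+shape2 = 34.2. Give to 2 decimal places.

shape1 = 29.85, shape2 = 4.35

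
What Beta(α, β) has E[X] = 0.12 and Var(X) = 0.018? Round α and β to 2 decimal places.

α = 0.58, β = 4.28

Let s = α+β. The Beta variance is μ(1−μ)/(s+1).
So s+1 = μ(1−μ)/σ² = (0.12×0.88)/0.018 = 0.1056/0.018 = 5.8667, giving s = 4.8667.
Then α = μs = 0.12×4.8667 = 0.58 and β = (1−μ)s = 0.88×4.8667 = 4.28.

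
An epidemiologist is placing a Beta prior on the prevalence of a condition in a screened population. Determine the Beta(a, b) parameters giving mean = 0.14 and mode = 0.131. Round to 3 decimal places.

Let s = a+b. Mean gives a = μs = 0.14s; mode gives (a−1)/(s−2) = 0.131.
Substituting: 0.14s − 1 = 0.131(s−2) = 0.131s − 0.262, so 0.009s = 0.738 and s = 82.0000.
Then a = 0.14×82.0000 = 11.480 and b = s−a = 70.520.

a = 11.480, b = 70.520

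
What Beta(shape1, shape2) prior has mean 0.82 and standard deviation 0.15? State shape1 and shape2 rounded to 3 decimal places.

Variance = 0.15² = 0.0225. The moment-matching identity shape1+shape2 = μ(1−μ)/Var − 1 gives
shape1+shape2 = 0.1476/0.0225 − 1 = 5.5600, so shape1 = μ·5.5600 = 4.559 and shape2 = (1−μ)·5.5600 = 1.001.

shape1 = 4.559, shape2 = 1.001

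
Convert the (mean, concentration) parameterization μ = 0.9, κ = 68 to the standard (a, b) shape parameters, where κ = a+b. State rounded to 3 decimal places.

a = 61.200, b = 6.800

a = μκ = 0.9×68 = 61.200 and b = (1−μ)κ = 0.1×68 = 6.800.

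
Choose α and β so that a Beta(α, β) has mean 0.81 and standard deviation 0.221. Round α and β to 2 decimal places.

Variance = 0.221² = 0.048841. The moment-matching identity α+β = μ(1−μ)/Var − 1 gives
α+β = 0.1539/0.048841 − 1 = 2.1510, so α = μ·2.1510 = 1.74 and β = (1−μ)·2.1510 = 0.41.

α = 1.74, β = 0.41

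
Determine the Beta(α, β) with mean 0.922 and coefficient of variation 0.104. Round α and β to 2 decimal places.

Var = (CV·μ)² = (0.104×0.922)² = 0.009195.
α+β = μ(1−μ)/Var − 1 = 0.071916/0.009195 − 1 = 6.8216.
Thus α = 0.922·6.8216 = 6.29 and β = 0.078·6.8216 = 0.53.

α = 6.29, β = 0.53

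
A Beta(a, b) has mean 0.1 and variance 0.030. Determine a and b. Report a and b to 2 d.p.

a = 0.20, b = 1.80

Let s = a+b. The Beta variance is μ(1−μ)/(s+1).
So s+1 = μ(1−μ)/σ² = (0.1×0.9)/0.030 = 0.09/0.030 = 3.0000, giving s = 2.0000.
Then a = μs = 0.1×2.0000 = 0.20 and b = (1−μ)s = 0.9×2.0000 = 1.80.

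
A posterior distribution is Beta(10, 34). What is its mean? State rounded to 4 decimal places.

0.2273

E[X] = α/(α+β) = 10/44 = 0.2273.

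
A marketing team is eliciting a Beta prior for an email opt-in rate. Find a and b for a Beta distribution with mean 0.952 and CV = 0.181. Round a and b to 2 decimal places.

σ = CV·μ = 0.181×0.952 = 0.17231, so σ² = 0.029691.
s+1 = μ(1−μ)/σ² = 0.045696/0.029691 = 1.5390, so s = a+b = 0.5390.
a = μs = 0.51, b = (1−μ)s = 0.03.

a = 0.51, b = 0.03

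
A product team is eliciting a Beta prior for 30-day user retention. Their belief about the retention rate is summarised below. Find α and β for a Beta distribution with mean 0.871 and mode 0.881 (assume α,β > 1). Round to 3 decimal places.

α = 66.370, β = 9.830

Let s = α+β. Mean gives α = μs = 0.871s; mode gives (α−1)/(s−2) = 0.881.
Substituting: 0.871s − 1 = 0.881(s−2) = 0.881s − 1.762, so -0.010s = -0.762 and s = 76.2000.
Then α = 0.871×76.2000 = 66.370 and β = s−α = 9.830.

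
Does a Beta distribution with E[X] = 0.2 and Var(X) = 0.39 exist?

No

For any Beta, Var(X) < E[X]·(1−E[X]).
Here μ(1−μ) = 0.2×0.8 = 0.16, and 0.39 ≥ 0.16.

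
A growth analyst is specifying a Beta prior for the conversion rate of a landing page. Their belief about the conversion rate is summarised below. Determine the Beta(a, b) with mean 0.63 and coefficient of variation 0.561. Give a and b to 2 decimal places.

a = 0.55, b = 0.32

σ = CV·μ = 0.561×0.63 = 0.35343, so σ² = 0.124913.
s+1 = μ(1−μ)/σ² = 0.2331/0.124913 = 1.8661, so s = a+b = 0.8661.
a = μs = 0.55, b = (1−μ)s = 0.32.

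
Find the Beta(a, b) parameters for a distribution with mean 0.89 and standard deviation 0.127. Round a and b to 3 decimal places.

a = 4.512, b = 0.558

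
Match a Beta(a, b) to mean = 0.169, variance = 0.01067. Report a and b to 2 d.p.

By moment matching, a+b = μ(1−μ)/σ² − 1 = (0.169·0.831)/0.01067 − 1 = 13.1620 − 1 = 12.1620.
Since a/(a+b) = μ, a = 0.169·12.1620 = 2.06 and b = 0.831·12.1620 = 10.11.

a = 2.06, b = 10.11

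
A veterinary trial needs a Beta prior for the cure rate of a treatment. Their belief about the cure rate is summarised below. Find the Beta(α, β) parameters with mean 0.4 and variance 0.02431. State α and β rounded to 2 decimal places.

α = 3.55, β = 5.32

Let s = α+β. The Beta variance is μ(1−μ)/(s+1).
So s+1 = μ(1−μ)/σ² = (0.4×0.6)/0.02431 = 0.24/0.02431 = 9.8725, giving s = 8.8725.
Then α = μs = 0.4×8.8725 = 3.55 and β = (1−μ)s = 0.6×8.8725 = 5.32.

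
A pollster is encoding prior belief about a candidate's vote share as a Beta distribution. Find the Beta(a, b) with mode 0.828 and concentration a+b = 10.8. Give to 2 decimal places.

a = 8.29, b = 2.51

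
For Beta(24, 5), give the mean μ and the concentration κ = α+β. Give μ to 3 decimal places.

μ = 0.828, κ = 29

κ = α+β = 24+5 = 29; μ = α/κ = 24/29 = 0.828.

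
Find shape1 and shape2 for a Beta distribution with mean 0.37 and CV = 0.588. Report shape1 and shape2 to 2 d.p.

shape1 = 1.45, shape2 = 2.47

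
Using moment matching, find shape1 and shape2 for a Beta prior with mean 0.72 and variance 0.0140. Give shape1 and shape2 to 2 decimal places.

Let s = shape1+shape2. The Beta variance is μ(1−μ)/(s+1).
So s+1 = μ(1−μ)/σ² = (0.72×0.28)/0.0140 = 0.2016/0.0140 = 14.4000, giving s = 13.4000.
Then shape1 = μs = 0.72×13.4000 = 9.65 and shape2 = (1−μ)s = 0.28×13.4000 = 3.75.

shape1 = 9.65, shape2 = 3.75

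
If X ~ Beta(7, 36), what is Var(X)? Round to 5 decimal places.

0.00310

α+β = 43 and αβ = 252, so Var = αβ/[(α+β)²(α+β+1)] = 252/81356 = 0.00310.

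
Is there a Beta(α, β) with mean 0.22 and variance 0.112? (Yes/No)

A Beta with mean μ has variance μ(1−μ)/(α+β+1) < μ(1−μ).
Here μ(1−μ) = 0.22×0.78 = 0.1716, and 0.112 < 0.1716.

Yes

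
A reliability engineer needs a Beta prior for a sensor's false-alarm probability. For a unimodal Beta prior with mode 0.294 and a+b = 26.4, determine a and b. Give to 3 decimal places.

Since the density peak of Beta(a,b) is at (a−1)/(a+b−2),
a = 1 + 0.294(26.4−2) = 8.174 and b = 26.4 − 8.174 = 18.226.

a = 8.174, b = 18.226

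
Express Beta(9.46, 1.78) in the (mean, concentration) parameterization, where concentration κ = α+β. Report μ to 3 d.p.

κ = α+β = 9.46+1.78 = 11.24; μ = α/κ = 9.46/11.24 = 0.842.

μ = 0.842, κ = 11.24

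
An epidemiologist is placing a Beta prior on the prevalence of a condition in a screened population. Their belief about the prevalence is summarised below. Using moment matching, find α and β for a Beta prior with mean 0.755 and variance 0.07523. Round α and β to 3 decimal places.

α = 1.101, β = 0.357

Let s = α+β. The Beta variance is μ(1−μ)/(s+1).
So s+1 = μ(1−μ)/σ² = (0.755×0.245)/0.07523 = 0.184975/0.07523 = 2.4588, giving s = 1.4588.
Then α = μs = 0.755×1.4588 = 1.101 and β = (1−μ)s = 0.245×1.4588 = 0.357.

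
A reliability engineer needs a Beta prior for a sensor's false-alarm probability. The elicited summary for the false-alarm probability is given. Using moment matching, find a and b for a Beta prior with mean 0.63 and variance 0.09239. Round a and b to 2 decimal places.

a = 0.96, b = 0.56

Write ν = a+b; then a = μν and Var = μ(1−μ)/(ν+1).
ν = μ(1−μ)/Var − 1 = 0.2331/0.09239 − 1 = 1.5230.
a = 0.63·1.5230 = 0.96, b = 0.37·1.5230 = 0.56.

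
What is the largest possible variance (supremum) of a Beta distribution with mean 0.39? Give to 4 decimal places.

For fixed mean μ the Beta variance is μ(1−μ)/(α+β+1), increasing as α+β decreases.
Its least upper bound (not attained) is μ(1−μ) = 0.39·0.61 = 0.2379.

0.2379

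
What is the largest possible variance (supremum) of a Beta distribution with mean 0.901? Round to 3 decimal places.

For fixed mean μ the Beta variance is μ(1−μ)/(α+β+1), increasing as α+β decreases.
Its least upper bound (not attained) is μ(1−μ) = 0.901·0.099 = 0.089.

0.089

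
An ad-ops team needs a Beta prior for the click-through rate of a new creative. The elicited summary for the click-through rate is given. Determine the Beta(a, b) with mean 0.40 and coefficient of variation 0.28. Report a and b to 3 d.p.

σ = CV·μ = 0.28×0.40 = 0.11200, so σ² = 0.012544.
s+1 = μ(1−μ)/σ² = 0.2400/0.012544 = 19.1327, so s = a+b = 18.1327.
a = μs = 7.253, b = (1−μ)s = 10.880.

a = 7.253, b = 10.880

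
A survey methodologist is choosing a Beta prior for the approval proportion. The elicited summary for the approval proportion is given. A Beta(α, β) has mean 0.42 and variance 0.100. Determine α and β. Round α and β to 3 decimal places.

Let s = α+β. The Beta variance is μ(1−μ)/(s+1).
So s+1 = μ(1−μ)/σ² = (0.42×0.58)/0.100 = 0.2436/0.100 = 2.4360, giving s = 1.4360.
Then α = μs = 0.42×1.4360 = 0.603 and β = (1−μ)s = 0.58×1.4360 = 0.833.

α = 0.603, β = 0.833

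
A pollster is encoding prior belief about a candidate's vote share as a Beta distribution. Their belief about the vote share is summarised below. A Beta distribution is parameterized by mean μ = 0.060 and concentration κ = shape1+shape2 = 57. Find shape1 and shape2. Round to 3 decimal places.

shape1 = 3.420, shape2 = 53.580

shape1 = μκ = 0.060×57 = 3.420 and shape2 = (1−μ)κ = 0.940×57 = 53.580.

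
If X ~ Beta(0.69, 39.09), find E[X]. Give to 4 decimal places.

E[X] = α/(α+β) = 0.69/39.78 = 0.0173.

0.0173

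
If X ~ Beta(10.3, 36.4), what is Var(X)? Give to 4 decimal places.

μ = 10.3/46.7 = 0.220557; Var = μ(1−μ)/(α+β+1) = 0.1719115/47.7 = 0.0036.

0.0036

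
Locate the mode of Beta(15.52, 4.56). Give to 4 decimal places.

With α,β > 1, mode = (α−1)/(α+β−2) = 14.52/18.08 = 0.8031.

0.8031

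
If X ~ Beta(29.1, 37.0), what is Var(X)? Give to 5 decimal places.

Var = αβ/[(α+β)²(α+β+1)] = (29.1×37.0)/(66.1²×67.1) = 1076.70/293173.991 = 0.00367.

0.00367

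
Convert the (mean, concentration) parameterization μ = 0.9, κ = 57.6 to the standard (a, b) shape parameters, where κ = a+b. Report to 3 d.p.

Split κ in proportion μ : (1−μ): a = 0.9·57.6 = 51.840, b = 57.6 − 51.840 = 5.760.

a = 51.840, b = 5.760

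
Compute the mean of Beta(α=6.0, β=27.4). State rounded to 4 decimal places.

0.1796

E[X] = α/(α+β) = 6.0/33.4 = 0.1796.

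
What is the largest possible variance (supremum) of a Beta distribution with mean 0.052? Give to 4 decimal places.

Var = μ(1−μ)/(α+β+1), which approaches μ(1−μ) as α+β → 0.
So the supremum is μ(1−μ) = 0.052×0.948 = 0.0493.

0.0493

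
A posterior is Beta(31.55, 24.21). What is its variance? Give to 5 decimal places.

Var = αβ/[(α+β)²(α+β+1)] = (31.55×24.21)/(55.76²×56.76) = 763.8255/176476.920576 = 0.00433.

0.00433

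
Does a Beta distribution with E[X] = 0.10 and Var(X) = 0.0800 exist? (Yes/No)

A Beta with mean μ has variance μ(1−μ)/(α+β+1) < μ(1−μ).
Here μ(1−μ) = 0.10×0.90 = 0.0900, and 0.0800 < 0.0900.

Yes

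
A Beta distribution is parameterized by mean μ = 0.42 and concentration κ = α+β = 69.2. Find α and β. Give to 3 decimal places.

α = 29.064, β = 40.136

α = μκ = 0.42×69.2 = 29.064 and β = (1−μ)κ = 0.58×69.2 = 40.136.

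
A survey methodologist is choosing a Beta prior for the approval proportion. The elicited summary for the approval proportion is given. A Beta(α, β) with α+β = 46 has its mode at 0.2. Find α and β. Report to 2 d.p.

α = 9.80, β = 36.20

Mode = (α−1)/(κ−2) with κ = α+β, so α−1 = 0.2·44 = 8.80.
α = 9.80; β = κ − α = 36.20.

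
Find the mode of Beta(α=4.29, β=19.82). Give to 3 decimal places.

0.149

The density x^(α−1)(1−x)^(β−1) is maximised at (α−1)/(α+β−2) = 3.29/22.11 = 0.149.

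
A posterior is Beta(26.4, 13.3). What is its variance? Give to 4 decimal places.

α+β = 39.7 and αβ = 351.12, so Var = αβ/[(α+β)²(α+β+1)] = 351.12/64146.863 = 0.0055.

0.0055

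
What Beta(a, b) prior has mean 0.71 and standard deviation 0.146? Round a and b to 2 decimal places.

a = 6.15, b = 2.51

Variance = 0.146² = 0.021316. The moment-matching identity a+b = μ(1−μ)/Var − 1 gives
a+b = 0.2059/0.021316 − 1 = 8.6594, so a = μ·8.6594 = 6.15 and b = (1−μ)·8.6594 = 2.51.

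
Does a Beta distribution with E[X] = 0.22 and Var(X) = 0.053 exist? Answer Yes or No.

Yes

For any Beta, Var(X) < E[X]·(1−E[X]).
Here μ(1−μ) = 0.22×0.78 = 0.1716, and 0.053 < 0.1716.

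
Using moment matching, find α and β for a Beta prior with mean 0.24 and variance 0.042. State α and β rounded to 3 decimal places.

α = 0.802, β = 2.541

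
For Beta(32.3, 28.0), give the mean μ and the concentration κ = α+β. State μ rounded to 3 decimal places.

κ = α+β = 32.3+28.0 = 60.3; μ = α/κ = 32.3/60.3 = 0.536.

μ = 0.536, κ = 60.3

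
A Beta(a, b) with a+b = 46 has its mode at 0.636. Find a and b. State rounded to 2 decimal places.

a = 28.98, b = 17.02

Since the density peak of Beta(a,b) is at (a−1)/(a+b−2),
a = 1 + 0.636(46−2) = 28.98 and b = 46 − 28.98 = 17.02.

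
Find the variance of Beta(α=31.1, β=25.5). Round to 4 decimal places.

Var = αβ/[(α+β)²(α+β+1)] = (31.1×25.5)/(56.6²×57.6) = 793.05/184525.056 = 0.0043.

0.0043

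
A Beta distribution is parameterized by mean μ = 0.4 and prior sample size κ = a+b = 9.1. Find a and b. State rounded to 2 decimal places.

a = 3.64, b = 5.46

a = μκ = 0.4×9.1 = 3.64 and b = (1−μ)κ = 0.6×9.1 = 5.46.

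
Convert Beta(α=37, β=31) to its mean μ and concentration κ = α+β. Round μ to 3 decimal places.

κ = α+β = 37+31 = 68; μ = α/κ = 37/68 = 0.544.

μ = 0.544, κ = 68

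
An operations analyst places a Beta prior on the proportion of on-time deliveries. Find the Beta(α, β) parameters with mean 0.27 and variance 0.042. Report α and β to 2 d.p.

Let s = α+β. The Beta variance is μ(1−μ)/(s+1).
So s+1 = μ(1−μ)/σ² = (0.27×0.73)/0.042 = 0.1971/0.042 = 4.6929, giving s = 3.6929.
Then α = μs = 0.27×3.6929 = 1.00 and β = (1−μ)s = 0.73×3.6929 = 2.70.

α = 1.00, β = 2.70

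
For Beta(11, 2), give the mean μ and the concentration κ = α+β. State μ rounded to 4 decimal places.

μ = 0.8462, κ = 13

κ = α+β = 11+2 = 13; μ = α/κ = 11/13 = 0.8462.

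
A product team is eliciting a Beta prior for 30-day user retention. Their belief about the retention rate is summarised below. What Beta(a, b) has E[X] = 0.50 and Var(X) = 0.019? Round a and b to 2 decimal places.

By moment matching, a+b = μ(1−μ)/σ² − 1 = (0.50·0.50)/0.019 − 1 = 13.1579 − 1 = 12.1579.
Since a/(a+b) = μ, a = 0.50·12.1579 = 6.08 and b = 0.50·12.1579 = 6.08.

a = 6.08, b = 6.08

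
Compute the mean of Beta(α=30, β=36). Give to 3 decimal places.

0.455

E[X] = α/(α+β) = 30/66 = 0.455.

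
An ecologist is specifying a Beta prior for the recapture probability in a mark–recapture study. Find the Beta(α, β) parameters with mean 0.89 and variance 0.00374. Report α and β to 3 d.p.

Write ν = α+β; then α = μν and Var = μ(1−μ)/(ν+1).
ν = μ(1−μ)/Var − 1 = 0.0979/0.00374 − 1 = 25.1765.
α = 0.89·25.1765 = 22.407, β = 0.11·25.1765 = 2.769.

α = 22.407, β = 2.769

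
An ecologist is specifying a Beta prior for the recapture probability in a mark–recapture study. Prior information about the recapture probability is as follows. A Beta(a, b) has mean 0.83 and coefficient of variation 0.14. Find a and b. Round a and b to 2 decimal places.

Var = (CV·μ)² = (0.14×0.83)² = 0.013502.
a+b = μ(1−μ)/Var − 1 = 0.1411/0.013502 − 1 = 9.4500.
Thus a = 0.83·9.4500 = 7.84 and b = 0.17·9.4500 = 1.61.

a = 7.84, b = 1.61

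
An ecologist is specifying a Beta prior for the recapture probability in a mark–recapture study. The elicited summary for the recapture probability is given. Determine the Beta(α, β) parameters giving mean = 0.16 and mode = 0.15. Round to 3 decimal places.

α = 11.200, β = 58.800

Let s = α+β. Mean gives α = μs = 0.16s; mode gives (α−1)/(s−2) = 0.15.
Substituting: 0.16s − 1 = 0.15(s−2) = 0.15s − 0.30, so 0.01s = 0.70 and s = 70.0000.
Then α = 0.16×70.0000 = 11.200 and β = s−α = 58.800.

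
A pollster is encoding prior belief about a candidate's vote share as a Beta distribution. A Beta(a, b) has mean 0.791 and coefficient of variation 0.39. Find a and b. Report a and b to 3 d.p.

Var = (CV·μ)² = (0.39×0.791)² = 0.095166.
a+b = μ(1−μ)/Var − 1 = 0.165319/0.095166 − 1 = 0.7372.
Thus a = 0.791·0.7372 = 0.583 and b = 0.209·0.7372 = 0.154.

a = 0.583, b = 0.154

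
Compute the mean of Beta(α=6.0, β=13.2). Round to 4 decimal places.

0.3125

The Beta mean is α/(α+β) = 6.0/(6.0+13.2) = 0.3125.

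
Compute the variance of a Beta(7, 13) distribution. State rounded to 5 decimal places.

0.01083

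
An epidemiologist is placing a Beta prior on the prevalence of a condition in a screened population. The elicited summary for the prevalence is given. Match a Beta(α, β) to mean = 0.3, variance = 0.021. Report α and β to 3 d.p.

Let s = α+β. The Beta variance is μ(1−μ)/(s+1).
So s+1 = μ(1−μ)/σ² = (0.3×0.7)/0.021 = 0.21/0.021 = 10.0000, giving s = 9.0000.
Then α = μs = 0.3×9.0000 = 2.700 and β = (1−μ)s = 0.7×9.0000 = 6.300.

α = 2.700, β = 6.300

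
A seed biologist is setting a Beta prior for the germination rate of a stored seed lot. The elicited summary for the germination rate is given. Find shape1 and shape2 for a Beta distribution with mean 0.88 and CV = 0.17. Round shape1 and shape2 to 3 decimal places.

σ = CV·μ = 0.17×0.88 = 0.14960, so σ² = 0.022380.
s+1 = μ(1−μ)/σ² = 0.1056/0.022380 = 4.7185, so s = shape1+shape2 = 3.7185.
shape1 = μs = 3.272, shape2 = (1−μ)s = 0.446.

shape1 = 3.272, shape2 = 0.446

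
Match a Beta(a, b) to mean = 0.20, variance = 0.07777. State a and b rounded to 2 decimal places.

Write ν = a+b; then a = μν and Var = μ(1−μ)/(ν+1).
ν = μ(1−μ)/Var − 1 = 0.1600/0.07777 − 1 = 1.0573.
a = 0.20·1.0573 = 0.21, b = 0.80·1.0573 = 0.85.

a = 0.21, b = 0.85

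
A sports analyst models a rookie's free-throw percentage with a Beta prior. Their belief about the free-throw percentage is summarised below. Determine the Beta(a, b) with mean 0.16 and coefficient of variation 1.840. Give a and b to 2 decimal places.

Var = (CV·μ)² = (1.840×0.16)² = 0.086671.
a+b = μ(1−μ)/Var − 1 = 0.1344/0.086671 − 1 = 0.5507.
Thus a = 0.16·0.5507 = 0.09 and b = 0.84·0.5507 = 0.46.

a = 0.09, b = 0.46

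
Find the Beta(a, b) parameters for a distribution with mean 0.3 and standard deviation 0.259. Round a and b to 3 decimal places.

a = 0.639, b = 1.491

σ² = 0.259² = 0.067081.
With s = a+b, Var = μ(1−μ)/(s+1), so s+1 = (0.3×0.7)/0.067081 = 3.1305 and s = 2.1305.
a = μs = 0.639, b = (1−μ)s = 1.491.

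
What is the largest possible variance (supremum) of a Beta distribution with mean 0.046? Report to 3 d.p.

Var = μ(1−μ)/(α+β+1), which approaches μ(1−μ) as α+β → 0.
So the supremum is μ(1−μ) = 0.046×0.954 = 0.044.

0.044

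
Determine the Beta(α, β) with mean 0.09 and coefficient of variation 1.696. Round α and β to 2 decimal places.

α = 0.23, β = 2.29

σ = CV·μ = 1.696×0.09 = 0.15264, so σ² = 0.023299.
s+1 = μ(1−μ)/σ² = 0.0819/0.023299 = 3.5152, so s = α+β = 2.5152.
α = μs = 0.23, β = (1−μ)s = 2.29.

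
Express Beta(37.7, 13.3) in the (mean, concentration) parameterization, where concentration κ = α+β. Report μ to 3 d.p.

μ = 0.739, κ = 51.0

κ = α+β = 37.7+13.3 = 51.0; μ = α/κ = 37.7/51.0 = 0.739.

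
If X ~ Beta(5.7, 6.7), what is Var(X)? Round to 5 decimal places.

0.01854

Var = αβ/[(α+β)²(α+β+1)] = (5.7×6.7)/(12.4²×13.4) = 38.19/2060.384 = 0.01854.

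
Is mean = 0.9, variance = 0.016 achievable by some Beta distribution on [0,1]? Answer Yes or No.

A Beta with mean μ has variance μ(1−μ)/(α+β+1) < μ(1−μ).
Here μ(1−μ) = 0.9×0.1 = 0.09, and 0.016 < 0.09.

Yes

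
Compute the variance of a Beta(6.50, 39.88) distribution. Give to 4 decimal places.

0.0025

μ = 6.50/46.38 = 0.140147; Var = μ(1−μ)/(α+β+1) = 0.1205055/47.38 = 0.0025.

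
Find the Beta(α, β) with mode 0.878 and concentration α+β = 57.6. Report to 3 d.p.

Since the density peak of Beta(α,β) is at (α−1)/(α+β−2),
α = 1 + 0.878(57.6−2) = 49.817 and β = 57.6 − 49.817 = 7.783.

α = 49.817, β = 7.783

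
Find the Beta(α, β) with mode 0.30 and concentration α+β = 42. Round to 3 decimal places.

α = 13.000, β = 29.000

For α,β>1 the mode is (α−1)/(α+β−2), so α = mode·(κ−2)+1 = 0.30×40+1 = 13.000.
And β = (1−mode)·(κ−2)+1 = 0.70×40+1 = 29.000.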